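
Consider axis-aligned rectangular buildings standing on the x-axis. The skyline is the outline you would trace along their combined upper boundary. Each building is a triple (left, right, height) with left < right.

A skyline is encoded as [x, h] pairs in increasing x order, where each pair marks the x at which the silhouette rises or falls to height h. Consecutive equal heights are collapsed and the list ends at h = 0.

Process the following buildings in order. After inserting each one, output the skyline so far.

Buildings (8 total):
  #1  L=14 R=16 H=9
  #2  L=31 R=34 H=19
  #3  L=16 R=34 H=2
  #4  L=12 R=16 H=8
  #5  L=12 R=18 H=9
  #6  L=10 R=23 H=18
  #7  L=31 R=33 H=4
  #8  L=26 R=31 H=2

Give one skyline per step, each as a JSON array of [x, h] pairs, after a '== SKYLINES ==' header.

== SKYLINES ==
[[14,9],[16,0]]
[[14,9],[16,0],[31,19],[34,0]]
[[14,9],[16,2],[31,19],[34,0]]
[[12,8],[14,9],[16,2],[31,19],[34,0]]
[[12,9],[18,2],[31,19],[34,0]]
[[10,18],[23,2],[31,19],[34,0]]
[[10,18],[23,2],[31,19],[34,0]]
[[10,18],[23,2],[31,19],[34,0]]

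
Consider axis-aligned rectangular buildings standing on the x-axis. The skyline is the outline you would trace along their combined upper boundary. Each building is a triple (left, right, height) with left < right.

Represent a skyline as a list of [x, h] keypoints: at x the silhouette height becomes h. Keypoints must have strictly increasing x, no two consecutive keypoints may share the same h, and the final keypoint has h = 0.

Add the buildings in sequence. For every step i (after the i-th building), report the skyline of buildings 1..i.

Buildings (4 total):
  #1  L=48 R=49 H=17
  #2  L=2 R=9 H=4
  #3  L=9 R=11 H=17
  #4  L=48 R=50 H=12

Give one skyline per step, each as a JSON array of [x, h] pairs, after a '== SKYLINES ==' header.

== SKYLINES ==
[[48,17],[49,0]]
[[2,4],[9,0],[48,17],[49,0]]
[[2,4],[9,17],[11,0],[48,17],[49,0]]
[[2,4],[9,17],[11,0],[48,17],[49,12],[50,0]]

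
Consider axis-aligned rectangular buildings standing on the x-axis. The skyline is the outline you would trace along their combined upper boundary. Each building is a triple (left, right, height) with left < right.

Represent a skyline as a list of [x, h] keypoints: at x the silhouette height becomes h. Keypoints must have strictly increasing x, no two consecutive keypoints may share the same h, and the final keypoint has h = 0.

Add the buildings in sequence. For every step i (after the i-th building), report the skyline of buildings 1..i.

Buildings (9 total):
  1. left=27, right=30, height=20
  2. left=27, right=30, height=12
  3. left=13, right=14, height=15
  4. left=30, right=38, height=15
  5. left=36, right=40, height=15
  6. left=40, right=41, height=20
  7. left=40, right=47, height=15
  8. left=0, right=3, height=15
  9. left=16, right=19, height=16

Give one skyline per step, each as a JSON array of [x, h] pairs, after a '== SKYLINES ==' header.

== SKYLINES ==
[[27,20],[30,0]]
[[27,20],[30,0]]
[[13,15],[14,0],[27,20],[30,0]]
[[13,15],[14,0],[27,20],[30,15],[38,0]]
[[13,15],[14,0],[27,20],[30,15],[40,0]]
[[13,15],[14,0],[27,20],[30,15],[40,20],[41,0]]
[[13,15],[14,0],[27,20],[30,15],[40,20],[41,15],[47,0]]
[[0,15],[3,0],[13,15],[14,0],[27,20],[30,15],[40,20],[41,15],[47,0]]
[[0,15],[3,0],[13,15],[14,0],[16,16],[19,0],[27,20],[30,15],[40,20],[41,15],[47,0]]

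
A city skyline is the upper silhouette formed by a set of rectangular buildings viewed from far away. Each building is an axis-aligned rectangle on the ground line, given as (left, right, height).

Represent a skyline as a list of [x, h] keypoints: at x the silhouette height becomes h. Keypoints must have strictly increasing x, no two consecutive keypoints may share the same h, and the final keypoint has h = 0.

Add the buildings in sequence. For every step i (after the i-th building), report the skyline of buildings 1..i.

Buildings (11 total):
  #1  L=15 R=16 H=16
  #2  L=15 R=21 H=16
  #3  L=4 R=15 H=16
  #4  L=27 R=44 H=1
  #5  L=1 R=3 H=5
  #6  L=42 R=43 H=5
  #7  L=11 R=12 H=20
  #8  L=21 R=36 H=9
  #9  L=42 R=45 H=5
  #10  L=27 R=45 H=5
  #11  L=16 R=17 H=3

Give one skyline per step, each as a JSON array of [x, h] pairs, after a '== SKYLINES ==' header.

== SKYLINES ==
[[15,16],[16,0]]
[[15,16],[21,0]]
[[4,16],[21,0]]
[[4,16],[21,0],[27,1],[44,0]]
[[1,5],[3,0],[4,16],[21,0],[27,1],[44,0]]
[[1,5],[3,0],[4,16],[21,0],[27,1],[42,5],[43,1],[44,0]]
[[1,5],[3,0],[4,16],[11,20],[12,16],[21,0],[27,1],[42,5],[43,1],[44,0]]
[[1,5],[3,0],[4,16],[11,20],[12,16],[21,9],[36,1],[42,5],[43,1],[44,0]]
[[1,5],[3,0],[4,16],[11,20],[12,16],[21,9],[36,1],[42,5],[45,0]]
[[1,5],[3,0],[4,16],[11,20],[12,16],[21,9],[36,5],[45,0]]
[[1,5],[3,0],[4,16],[11,20],[12,16],[21,9],[36,5],[45,0]]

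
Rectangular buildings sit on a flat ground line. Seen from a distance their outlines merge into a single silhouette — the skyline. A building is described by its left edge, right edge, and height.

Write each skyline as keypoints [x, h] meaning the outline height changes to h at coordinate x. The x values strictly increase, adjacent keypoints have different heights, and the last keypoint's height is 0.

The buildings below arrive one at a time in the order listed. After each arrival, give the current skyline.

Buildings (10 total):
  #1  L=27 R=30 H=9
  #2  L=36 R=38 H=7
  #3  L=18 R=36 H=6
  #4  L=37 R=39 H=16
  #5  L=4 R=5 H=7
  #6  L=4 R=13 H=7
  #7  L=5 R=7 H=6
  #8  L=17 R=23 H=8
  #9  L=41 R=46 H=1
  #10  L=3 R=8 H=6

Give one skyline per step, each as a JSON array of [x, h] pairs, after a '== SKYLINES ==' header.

== SKYLINES ==
[[27,9],[30,0]]
[[27,9],[30,0],[36,7],[38,0]]
[[18,6],[27,9],[30,6],[36,7],[38,0]]
[[18,6],[27,9],[30,6],[36,7],[37,16],[39,0]]
[[4,7],[5,0],[18,6],[27,9],[30,6],[36,7],[37,16],[39,0]]
[[4,7],[13,0],[18,6],[27,9],[30,6],[36,7],[37,16],[39,0]]
[[4,7],[13,0],[18,6],[27,9],[30,6],[36,7],[37,16],[39,0]]
[[4,7],[13,0],[17,8],[23,6],[27,9],[30,6],[36,7],[37,16],[39,0]]
[[4,7],[13,0],[17,8],[23,6],[27,9],[30,6],[36,7],[37,16],[39,0],[41,1],[46,0]]
[[3,6],[4,7],[13,0],[17,8],[23,6],[27,9],[30,6],[36,7],[37,16],[39,0],[41,1],[46,0]]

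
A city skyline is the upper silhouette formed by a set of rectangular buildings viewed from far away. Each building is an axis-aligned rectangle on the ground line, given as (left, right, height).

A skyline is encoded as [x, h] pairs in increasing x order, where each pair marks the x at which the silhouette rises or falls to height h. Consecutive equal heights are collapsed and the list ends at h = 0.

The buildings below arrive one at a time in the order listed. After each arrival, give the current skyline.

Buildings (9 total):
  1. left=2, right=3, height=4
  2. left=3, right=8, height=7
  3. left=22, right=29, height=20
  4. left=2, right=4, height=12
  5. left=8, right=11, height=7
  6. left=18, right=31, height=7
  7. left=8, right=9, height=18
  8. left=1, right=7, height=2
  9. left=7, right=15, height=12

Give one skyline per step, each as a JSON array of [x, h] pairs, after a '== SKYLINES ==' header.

== SKYLINES ==
[[2,4],[3,0]]
[[2,4],[3,7],[8,0]]
[[2,4],[3,7],[8,0],[22,20],[29,0]]
[[2,12],[4,7],[8,0],[22,20],[29,0]]
[[2,12],[4,7],[11,0],[22,20],[29,0]]
[[2,12],[4,7],[11,0],[18,7],[22,20],[29,7],[31,0]]
[[2,12],[4,7],[8,18],[9,7],[11,0],[18,7],[22,20],[29,7],[31,0]]
[[1,2],[2,12],[4,7],[8,18],[9,7],[11,0],[18,7],[22,20],[29,7],[31,0]]
[[1,2],[2,12],[4,7],[7,12],[8,18],[9,12],[15,0],[18,7],[22,20],[29,7],[31,0]]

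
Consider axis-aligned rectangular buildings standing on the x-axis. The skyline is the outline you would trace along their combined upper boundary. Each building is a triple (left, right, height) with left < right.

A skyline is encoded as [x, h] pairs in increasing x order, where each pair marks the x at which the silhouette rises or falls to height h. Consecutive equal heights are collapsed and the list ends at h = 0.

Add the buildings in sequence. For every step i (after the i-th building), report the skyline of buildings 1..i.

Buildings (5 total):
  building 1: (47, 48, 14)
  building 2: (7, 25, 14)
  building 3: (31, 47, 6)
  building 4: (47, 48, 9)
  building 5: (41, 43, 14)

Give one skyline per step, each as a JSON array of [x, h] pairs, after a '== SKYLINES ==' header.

== SKYLINES ==
[[47,14],[48,0]]
[[7,14],[25,0],[47,14],[48,0]]
[[7,14],[25,0],[31,6],[47,14],[48,0]]
[[7,14],[25,0],[31,6],[47,14],[48,0]]
[[7,14],[25,0],[31,6],[41,14],[43,6],[47,14],[48,0]]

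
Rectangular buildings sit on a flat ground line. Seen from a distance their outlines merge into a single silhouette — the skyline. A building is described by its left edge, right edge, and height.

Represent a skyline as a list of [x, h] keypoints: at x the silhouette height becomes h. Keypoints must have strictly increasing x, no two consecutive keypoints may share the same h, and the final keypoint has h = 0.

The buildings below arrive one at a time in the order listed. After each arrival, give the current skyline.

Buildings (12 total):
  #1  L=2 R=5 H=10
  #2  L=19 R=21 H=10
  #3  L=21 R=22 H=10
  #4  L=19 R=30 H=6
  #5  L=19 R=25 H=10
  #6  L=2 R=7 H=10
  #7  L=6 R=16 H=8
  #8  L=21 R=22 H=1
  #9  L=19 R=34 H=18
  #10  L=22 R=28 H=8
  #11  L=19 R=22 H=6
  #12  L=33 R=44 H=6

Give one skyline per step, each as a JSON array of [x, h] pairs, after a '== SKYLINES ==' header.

== SKYLINES ==
[[2,10],[5,0]]
[[2,10],[5,0],[19,10],[21,0]]
[[2,10],[5,0],[19,10],[22,0]]
[[2,10],[5,0],[19,10],[22,6],[30,0]]
[[2,10],[5,0],[19,10],[25,6],[30,0]]
[[2,10],[7,0],[19,10],[25,6],[30,0]]
[[2,10],[7,8],[16,0],[19,10],[25,6],[30,0]]
[[2,10],[7,8],[16,0],[19,10],[25,6],[30,0]]
[[2,10],[7,8],[16,0],[19,18],[34,0]]
[[2,10],[7,8],[16,0],[19,18],[34,0]]
[[2,10],[7,8],[16,0],[19,18],[34,0]]
[[2,10],[7,8],[16,0],[19,18],[34,6],[44,0]]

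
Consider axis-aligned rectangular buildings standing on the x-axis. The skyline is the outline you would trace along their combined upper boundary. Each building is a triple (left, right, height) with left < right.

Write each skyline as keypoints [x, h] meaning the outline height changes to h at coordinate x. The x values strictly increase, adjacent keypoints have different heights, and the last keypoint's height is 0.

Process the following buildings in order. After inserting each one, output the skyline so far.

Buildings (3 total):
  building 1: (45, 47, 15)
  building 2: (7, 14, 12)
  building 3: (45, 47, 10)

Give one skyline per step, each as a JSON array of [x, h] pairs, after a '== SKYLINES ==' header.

== SKYLINES ==
[[45,15],[47,0]]
[[7,12],[14,0],[45,15],[47,0]]
[[7,12],[14,0],[45,15],[47,0]]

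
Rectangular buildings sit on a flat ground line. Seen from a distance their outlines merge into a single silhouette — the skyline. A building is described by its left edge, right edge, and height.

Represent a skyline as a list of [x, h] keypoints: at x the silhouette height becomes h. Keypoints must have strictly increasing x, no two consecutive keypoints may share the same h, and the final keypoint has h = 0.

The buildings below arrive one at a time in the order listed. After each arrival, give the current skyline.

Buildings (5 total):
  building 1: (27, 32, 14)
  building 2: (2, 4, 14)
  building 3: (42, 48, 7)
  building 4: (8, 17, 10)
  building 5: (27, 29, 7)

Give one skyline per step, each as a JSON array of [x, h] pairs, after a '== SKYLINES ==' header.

== SKYLINES ==
[[27,14],[32,0]]
[[2,14],[4,0],[27,14],[32,0]]
[[2,14],[4,0],[27,14],[32,0],[42,7],[48,0]]
[[2,14],[4,0],[8,10],[17,0],[27,14],[32,0],[42,7],[48,0]]
[[2,14],[4,0],[8,10],[17,0],[27,14],[32,0],[42,7],[48,0]]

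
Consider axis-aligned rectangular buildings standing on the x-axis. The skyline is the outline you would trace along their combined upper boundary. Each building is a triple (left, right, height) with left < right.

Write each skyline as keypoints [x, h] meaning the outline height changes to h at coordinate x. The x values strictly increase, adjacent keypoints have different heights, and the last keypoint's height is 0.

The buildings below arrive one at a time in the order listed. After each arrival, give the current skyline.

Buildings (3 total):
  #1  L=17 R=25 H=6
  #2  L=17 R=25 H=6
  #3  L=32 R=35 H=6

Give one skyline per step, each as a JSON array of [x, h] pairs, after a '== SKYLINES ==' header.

== SKYLINES ==
[[17,6],[25,0]]
[[17,6],[25,0]]
[[17,6],[25,0],[32,6],[35,0]]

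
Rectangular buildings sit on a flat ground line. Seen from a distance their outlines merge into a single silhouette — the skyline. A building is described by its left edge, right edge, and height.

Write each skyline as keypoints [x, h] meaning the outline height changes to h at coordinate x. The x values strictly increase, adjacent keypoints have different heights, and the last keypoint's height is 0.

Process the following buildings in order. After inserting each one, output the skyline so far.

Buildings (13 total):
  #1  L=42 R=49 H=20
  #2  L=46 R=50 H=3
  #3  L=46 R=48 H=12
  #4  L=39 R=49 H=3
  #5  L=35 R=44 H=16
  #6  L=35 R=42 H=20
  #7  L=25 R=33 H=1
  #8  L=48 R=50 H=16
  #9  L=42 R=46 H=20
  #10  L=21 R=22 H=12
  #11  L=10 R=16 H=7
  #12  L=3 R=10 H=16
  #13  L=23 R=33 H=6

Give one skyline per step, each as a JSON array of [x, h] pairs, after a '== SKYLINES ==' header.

== SKYLINES ==
[[42,20],[49,0]]
[[42,20],[49,3],[50,0]]
[[42,20],[49,3],[50,0]]
[[39,3],[42,20],[49,3],[50,0]]
[[35,16],[42,20],[49,3],[50,0]]
[[35,20],[49,3],[50,0]]
[[25,1],[33,0],[35,20],[49,3],[50,0]]
[[25,1],[33,0],[35,20],[49,16],[50,0]]
[[25,1],[33,0],[35,20],[49,16],[50,0]]
[[21,12],[22,0],[25,1],[33,0],[35,20],[49,16],[50,0]]
[[10,7],[16,0],[21,12],[22,0],[25,1],[33,0],[35,20],[49,16],[50,0]]
[[3,16],[10,7],[16,0],[21,12],[22,0],[25,1],[33,0],[35,20],[49,16],[50,0]]
[[3,16],[10,7],[16,0],[21,12],[22,0],[23,6],[33,0],[35,20],[49,16],[50,0]]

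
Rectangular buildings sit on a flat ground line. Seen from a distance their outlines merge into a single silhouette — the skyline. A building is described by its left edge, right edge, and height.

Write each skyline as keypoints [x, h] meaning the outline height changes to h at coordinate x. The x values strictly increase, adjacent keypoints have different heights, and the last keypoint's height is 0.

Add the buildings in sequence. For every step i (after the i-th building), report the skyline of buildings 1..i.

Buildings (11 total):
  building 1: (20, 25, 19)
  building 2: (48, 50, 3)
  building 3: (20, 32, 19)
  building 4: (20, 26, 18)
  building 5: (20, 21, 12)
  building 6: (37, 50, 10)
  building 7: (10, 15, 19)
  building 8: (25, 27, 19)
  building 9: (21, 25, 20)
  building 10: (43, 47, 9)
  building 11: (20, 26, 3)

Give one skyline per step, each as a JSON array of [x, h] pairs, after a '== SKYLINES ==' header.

== SKYLINES ==
[[20,19],[25,0]]
[[20,19],[25,0],[48,3],[50,0]]
[[20,19],[32,0],[48,3],[50,0]]
[[20,19],[32,0],[48,3],[50,0]]
[[20,19],[32,0],[48,3],[50,0]]
[[20,19],[32,0],[37,10],[50,0]]
[[10,19],[15,0],[20,19],[32,0],[37,10],[50,0]]
[[10,19],[15,0],[20,19],[32,0],[37,10],[50,0]]
[[10,19],[15,0],[20,19],[21,20],[25,19],[32,0],[37,10],[50,0]]
[[10,19],[15,0],[20,19],[21,20],[25,19],[32,0],[37,10],[50,0]]
[[10,19],[15,0],[20,19],[21,20],[25,19],[32,0],[37,10],[50,0]]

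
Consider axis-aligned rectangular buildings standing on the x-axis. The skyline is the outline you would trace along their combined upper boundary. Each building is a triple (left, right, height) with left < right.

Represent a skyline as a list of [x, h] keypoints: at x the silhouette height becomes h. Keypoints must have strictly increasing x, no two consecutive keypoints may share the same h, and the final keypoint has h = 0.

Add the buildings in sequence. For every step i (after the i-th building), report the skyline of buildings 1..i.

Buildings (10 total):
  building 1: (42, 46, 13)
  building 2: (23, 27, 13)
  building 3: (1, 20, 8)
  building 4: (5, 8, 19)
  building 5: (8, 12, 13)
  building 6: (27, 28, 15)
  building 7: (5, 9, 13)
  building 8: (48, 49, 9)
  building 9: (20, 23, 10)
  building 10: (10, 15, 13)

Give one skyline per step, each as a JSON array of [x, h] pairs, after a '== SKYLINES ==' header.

== SKYLINES ==
[[42,13],[46,0]]
[[23,13],[27,0],[42,13],[46,0]]
[[1,8],[20,0],[23,13],[27,0],[42,13],[46,0]]
[[1,8],[5,19],[8,8],[20,0],[23,13],[27,0],[42,13],[46,0]]
[[1,8],[5,19],[8,13],[12,8],[20,0],[23,13],[27,0],[42,13],[46,0]]
[[1,8],[5,19],[8,13],[12,8],[20,0],[23,13],[27,15],[28,0],[42,13],[46,0]]
[[1,8],[5,19],[8,13],[12,8],[20,0],[23,13],[27,15],[28,0],[42,13],[46,0]]
[[1,8],[5,19],[8,13],[12,8],[20,0],[23,13],[27,15],[28,0],[42,13],[46,0],[48,9],[49,0]]
[[1,8],[5,19],[8,13],[12,8],[20,10],[23,13],[27,15],[28,0],[42,13],[46,0],[48,9],[49,0]]
[[1,8],[5,19],[8,13],[15,8],[20,10],[23,13],[27,15],[28,0],[42,13],[46,0],[48,9],[49,0]]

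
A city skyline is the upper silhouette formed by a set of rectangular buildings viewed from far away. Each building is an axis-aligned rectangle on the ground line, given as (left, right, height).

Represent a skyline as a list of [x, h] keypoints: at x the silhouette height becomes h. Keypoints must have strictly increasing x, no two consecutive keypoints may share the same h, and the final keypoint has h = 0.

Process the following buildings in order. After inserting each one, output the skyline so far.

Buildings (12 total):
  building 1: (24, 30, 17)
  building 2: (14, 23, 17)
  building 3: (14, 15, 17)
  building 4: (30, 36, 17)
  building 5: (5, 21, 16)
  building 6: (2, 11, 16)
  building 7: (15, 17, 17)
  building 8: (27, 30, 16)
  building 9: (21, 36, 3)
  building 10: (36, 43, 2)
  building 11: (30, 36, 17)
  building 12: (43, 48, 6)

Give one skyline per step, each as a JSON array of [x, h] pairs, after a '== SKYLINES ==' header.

== SKYLINES ==
[[24,17],[30,0]]
[[14,17],[23,0],[24,17],[30,0]]
[[14,17],[23,0],[24,17],[30,0]]
[[14,17],[23,0],[24,17],[36,0]]
[[5,16],[14,17],[23,0],[24,17],[36,0]]
[[2,16],[14,17],[23,0],[24,17],[36,0]]
[[2,16],[14,17],[23,0],[24,17],[36,0]]
[[2,16],[14,17],[23,0],[24,17],[36,0]]
[[2,16],[14,17],[23,3],[24,17],[36,0]]
[[2,16],[14,17],[23,3],[24,17],[36,2],[43,0]]
[[2,16],[14,17],[23,3],[24,17],[36,2],[43,0]]
[[2,16],[14,17],[23,3],[24,17],[36,2],[43,6],[48,0]]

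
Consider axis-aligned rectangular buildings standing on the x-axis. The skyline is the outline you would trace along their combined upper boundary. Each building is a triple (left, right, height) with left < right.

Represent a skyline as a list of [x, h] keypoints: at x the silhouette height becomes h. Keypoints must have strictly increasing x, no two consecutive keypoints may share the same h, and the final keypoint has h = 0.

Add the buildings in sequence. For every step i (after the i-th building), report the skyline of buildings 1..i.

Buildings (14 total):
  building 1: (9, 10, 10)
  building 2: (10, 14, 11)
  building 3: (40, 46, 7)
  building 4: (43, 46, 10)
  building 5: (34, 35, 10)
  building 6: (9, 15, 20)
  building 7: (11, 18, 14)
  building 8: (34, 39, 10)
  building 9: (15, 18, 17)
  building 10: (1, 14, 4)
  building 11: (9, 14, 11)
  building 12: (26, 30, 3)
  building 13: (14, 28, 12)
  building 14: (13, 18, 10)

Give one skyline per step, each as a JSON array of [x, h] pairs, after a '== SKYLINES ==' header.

== SKYLINES ==
[[9,10],[10,0]]
[[9,10],[10,11],[14,0]]
[[9,10],[10,11],[14,0],[40,7],[46,0]]
[[9,10],[10,11],[14,0],[40,7],[43,10],[46,0]]
[[9,10],[10,11],[14,0],[34,10],[35,0],[40,7],[43,10],[46,0]]
[[9,20],[15,0],[34,10],[35,0],[40,7],[43,10],[46,0]]
[[9,20],[15,14],[18,0],[34,10],[35,0],[40,7],[43,10],[46,0]]
[[9,20],[15,14],[18,0],[34,10],[39,0],[40,7],[43,10],[46,0]]
[[9,20],[15,17],[18,0],[34,10],[39,0],[40,7],[43,10],[46,0]]
[[1,4],[9,20],[15,17],[18,0],[34,10],[39,0],[40,7],[43,10],[46,0]]
[[1,4],[9,20],[15,17],[18,0],[34,10],[39,0],[40,7],[43,10],[46,0]]
[[1,4],[9,20],[15,17],[18,0],[26,3],[30,0],[34,10],[39,0],[40,7],[43,10],[46,0]]
[[1,4],[9,20],[15,17],[18,12],[28,3],[30,0],[34,10],[39,0],[40,7],[43,10],[46,0]]
[[1,4],[9,20],[15,17],[18,12],[28,3],[30,0],[34,10],[39,0],[40,7],[43,10],[46,0]]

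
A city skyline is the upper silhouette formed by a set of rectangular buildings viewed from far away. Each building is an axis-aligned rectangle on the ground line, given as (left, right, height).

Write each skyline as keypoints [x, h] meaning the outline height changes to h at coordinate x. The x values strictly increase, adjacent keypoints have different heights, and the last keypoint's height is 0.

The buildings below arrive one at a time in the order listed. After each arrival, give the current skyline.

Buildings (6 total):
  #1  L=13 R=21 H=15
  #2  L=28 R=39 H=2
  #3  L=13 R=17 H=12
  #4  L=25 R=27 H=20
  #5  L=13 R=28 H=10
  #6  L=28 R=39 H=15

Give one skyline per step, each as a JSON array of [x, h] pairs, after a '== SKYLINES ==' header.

== SKYLINES ==
[[13,15],[21,0]]
[[13,15],[21,0],[28,2],[39,0]]
[[13,15],[21,0],[28,2],[39,0]]
[[13,15],[21,0],[25,20],[27,0],[28,2],[39,0]]
[[13,15],[21,10],[25,20],[27,10],[28,2],[39,0]]
[[13,15],[21,10],[25,20],[27,10],[28,15],[39,0]]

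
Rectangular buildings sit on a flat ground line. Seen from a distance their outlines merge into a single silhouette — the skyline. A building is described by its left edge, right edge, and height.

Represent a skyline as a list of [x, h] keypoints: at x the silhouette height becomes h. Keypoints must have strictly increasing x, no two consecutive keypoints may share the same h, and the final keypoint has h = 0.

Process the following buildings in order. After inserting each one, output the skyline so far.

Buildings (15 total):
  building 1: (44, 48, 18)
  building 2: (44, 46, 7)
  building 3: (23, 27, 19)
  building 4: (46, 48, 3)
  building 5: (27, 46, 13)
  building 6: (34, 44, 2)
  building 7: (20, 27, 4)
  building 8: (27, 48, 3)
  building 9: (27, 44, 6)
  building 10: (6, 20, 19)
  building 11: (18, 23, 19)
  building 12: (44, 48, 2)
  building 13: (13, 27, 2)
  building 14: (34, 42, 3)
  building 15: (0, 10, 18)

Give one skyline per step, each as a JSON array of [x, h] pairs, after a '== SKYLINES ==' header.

== SKYLINES ==
[[44,18],[48,0]]
[[44,18],[48,0]]
[[23,19],[27,0],[44,18],[48,0]]
[[23,19],[27,0],[44,18],[48,0]]
[[23,19],[27,13],[44,18],[48,0]]
[[23,19],[27,13],[44,18],[48,0]]
[[20,4],[23,19],[27,13],[44,18],[48,0]]
[[20,4],[23,19],[27,13],[44,18],[48,0]]
[[20,4],[23,19],[27,13],[44,18],[48,0]]
[[6,19],[20,4],[23,19],[27,13],[44,18],[48,0]]
[[6,19],[27,13],[44,18],[48,0]]
[[6,19],[27,13],[44,18],[48,0]]
[[6,19],[27,13],[44,18],[48,0]]
[[6,19],[27,13],[44,18],[48,0]]
[[0,18],[6,19],[27,13],[44,18],[48,0]]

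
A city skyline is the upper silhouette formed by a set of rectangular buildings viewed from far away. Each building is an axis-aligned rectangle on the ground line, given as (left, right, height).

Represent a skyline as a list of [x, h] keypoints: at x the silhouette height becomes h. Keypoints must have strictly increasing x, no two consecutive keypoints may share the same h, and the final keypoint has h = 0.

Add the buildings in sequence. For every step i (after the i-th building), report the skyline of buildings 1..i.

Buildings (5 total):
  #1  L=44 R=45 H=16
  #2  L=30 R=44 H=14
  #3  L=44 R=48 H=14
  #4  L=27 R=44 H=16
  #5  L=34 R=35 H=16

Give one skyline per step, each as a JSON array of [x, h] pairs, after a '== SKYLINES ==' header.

== SKYLINES ==
[[44,16],[45,0]]
[[30,14],[44,16],[45,0]]
[[30,14],[44,16],[45,14],[48,0]]
[[27,16],[45,14],[48,0]]
[[27,16],[45,14],[48,0]]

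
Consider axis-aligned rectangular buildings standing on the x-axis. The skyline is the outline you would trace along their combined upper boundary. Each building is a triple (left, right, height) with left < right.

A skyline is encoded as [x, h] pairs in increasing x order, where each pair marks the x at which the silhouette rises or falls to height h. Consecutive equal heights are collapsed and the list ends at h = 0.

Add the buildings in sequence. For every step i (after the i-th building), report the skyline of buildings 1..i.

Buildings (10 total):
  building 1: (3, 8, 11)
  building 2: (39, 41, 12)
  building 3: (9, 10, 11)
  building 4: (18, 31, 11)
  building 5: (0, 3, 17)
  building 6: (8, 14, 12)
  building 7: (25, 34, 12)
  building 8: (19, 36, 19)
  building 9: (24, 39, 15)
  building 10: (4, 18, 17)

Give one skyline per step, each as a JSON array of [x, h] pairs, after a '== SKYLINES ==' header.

== SKYLINES ==
[[3,11],[8,0]]
[[3,11],[8,0],[39,12],[41,0]]
[[3,11],[8,0],[9,11],[10,0],[39,12],[41,0]]
[[3,11],[8,0],[9,11],[10,0],[18,11],[31,0],[39,12],[41,0]]
[[0,17],[3,11],[8,0],[9,11],[10,0],[18,11],[31,0],[39,12],[41,0]]
[[0,17],[3,11],[8,12],[14,0],[18,11],[31,0],[39,12],[41,0]]
[[0,17],[3,11],[8,12],[14,0],[18,11],[25,12],[34,0],[39,12],[41,0]]
[[0,17],[3,11],[8,12],[14,0],[18,11],[19,19],[36,0],[39,12],[41,0]]
[[0,17],[3,11],[8,12],[14,0],[18,11],[19,19],[36,15],[39,12],[41,0]]
[[0,17],[3,11],[4,17],[18,11],[19,19],[36,15],[39,12],[41,0]]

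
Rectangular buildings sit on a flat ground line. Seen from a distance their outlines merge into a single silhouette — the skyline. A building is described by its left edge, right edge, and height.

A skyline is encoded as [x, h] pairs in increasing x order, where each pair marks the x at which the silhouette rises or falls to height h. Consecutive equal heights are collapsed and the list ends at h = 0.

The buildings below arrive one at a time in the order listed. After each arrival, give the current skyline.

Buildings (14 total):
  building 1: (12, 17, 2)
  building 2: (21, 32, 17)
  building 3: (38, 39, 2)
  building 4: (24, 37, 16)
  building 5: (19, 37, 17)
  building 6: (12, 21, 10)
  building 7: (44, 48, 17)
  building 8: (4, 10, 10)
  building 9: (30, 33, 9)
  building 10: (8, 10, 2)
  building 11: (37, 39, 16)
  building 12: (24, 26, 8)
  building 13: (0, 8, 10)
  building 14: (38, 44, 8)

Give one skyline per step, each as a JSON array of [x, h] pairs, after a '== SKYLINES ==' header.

== SKYLINES ==
[[12,2],[17,0]]
[[12,2],[17,0],[21,17],[32,0]]
[[12,2],[17,0],[21,17],[32,0],[38,2],[39,0]]
[[12,2],[17,0],[21,17],[32,16],[37,0],[38,2],[39,0]]
[[12,2],[17,0],[19,17],[37,0],[38,2],[39,0]]
[[12,10],[19,17],[37,0],[38,2],[39,0]]
[[12,10],[19,17],[37,0],[38,2],[39,0],[44,17],[48,0]]
[[4,10],[10,0],[12,10],[19,17],[37,0],[38,2],[39,0],[44,17],[48,0]]
[[4,10],[10,0],[12,10],[19,17],[37,0],[38,2],[39,0],[44,17],[48,0]]
[[4,10],[10,0],[12,10],[19,17],[37,0],[38,2],[39,0],[44,17],[48,0]]
[[4,10],[10,0],[12,10],[19,17],[37,16],[39,0],[44,17],[48,0]]
[[4,10],[10,0],[12,10],[19,17],[37,16],[39,0],[44,17],[48,0]]
[[0,10],[10,0],[12,10],[19,17],[37,16],[39,0],[44,17],[48,0]]
[[0,10],[10,0],[12,10],[19,17],[37,16],[39,8],[44,17],[48,0]]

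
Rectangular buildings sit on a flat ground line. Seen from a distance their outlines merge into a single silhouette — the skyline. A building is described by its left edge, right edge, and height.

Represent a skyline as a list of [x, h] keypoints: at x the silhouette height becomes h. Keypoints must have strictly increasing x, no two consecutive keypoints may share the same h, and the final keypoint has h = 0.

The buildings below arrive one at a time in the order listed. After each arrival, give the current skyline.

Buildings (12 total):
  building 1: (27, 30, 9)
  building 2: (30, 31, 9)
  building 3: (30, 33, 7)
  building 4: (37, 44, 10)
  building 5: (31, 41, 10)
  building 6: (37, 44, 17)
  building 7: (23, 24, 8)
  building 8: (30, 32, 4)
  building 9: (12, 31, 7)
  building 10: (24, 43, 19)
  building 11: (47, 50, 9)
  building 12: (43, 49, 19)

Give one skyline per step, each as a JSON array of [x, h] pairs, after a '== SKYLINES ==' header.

== SKYLINES ==
[[27,9],[30,0]]
[[27,9],[31,0]]
[[27,9],[31,7],[33,0]]
[[27,9],[31,7],[33,0],[37,10],[44,0]]
[[27,9],[31,10],[44,0]]
[[27,9],[31,10],[37,17],[44,0]]
[[23,8],[24,0],[27,9],[31,10],[37,17],[44,0]]
[[23,8],[24,0],[27,9],[31,10],[37,17],[44,0]]
[[12,7],[23,8],[24,7],[27,9],[31,10],[37,17],[44,0]]
[[12,7],[23,8],[24,19],[43,17],[44,0]]
[[12,7],[23,8],[24,19],[43,17],[44,0],[47,9],[50,0]]
[[12,7],[23,8],[24,19],[49,9],[50,0]]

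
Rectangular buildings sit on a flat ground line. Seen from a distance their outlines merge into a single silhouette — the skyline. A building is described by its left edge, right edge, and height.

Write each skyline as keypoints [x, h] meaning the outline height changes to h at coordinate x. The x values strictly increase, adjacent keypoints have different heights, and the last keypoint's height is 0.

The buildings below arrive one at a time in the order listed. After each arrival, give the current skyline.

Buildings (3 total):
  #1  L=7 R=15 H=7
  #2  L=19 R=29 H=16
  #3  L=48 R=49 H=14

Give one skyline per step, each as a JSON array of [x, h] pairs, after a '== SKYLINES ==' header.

== SKYLINES ==
[[7,7],[15,0]]
[[7,7],[15,0],[19,16],[29,0]]
[[7,7],[15,0],[19,16],[29,0],[48,14],[49,0]]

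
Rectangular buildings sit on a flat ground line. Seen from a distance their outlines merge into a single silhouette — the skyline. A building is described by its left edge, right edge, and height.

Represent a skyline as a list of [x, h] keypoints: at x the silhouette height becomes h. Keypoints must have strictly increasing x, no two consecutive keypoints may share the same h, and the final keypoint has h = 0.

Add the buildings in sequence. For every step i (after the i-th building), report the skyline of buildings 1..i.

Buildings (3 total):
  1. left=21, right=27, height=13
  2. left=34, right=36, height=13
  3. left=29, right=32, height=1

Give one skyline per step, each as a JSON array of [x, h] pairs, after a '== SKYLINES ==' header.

== SKYLINES ==
[[21,13],[27,0]]
[[21,13],[27,0],[34,13],[36,0]]
[[21,13],[27,0],[29,1],[32,0],[34,13],[36,0]]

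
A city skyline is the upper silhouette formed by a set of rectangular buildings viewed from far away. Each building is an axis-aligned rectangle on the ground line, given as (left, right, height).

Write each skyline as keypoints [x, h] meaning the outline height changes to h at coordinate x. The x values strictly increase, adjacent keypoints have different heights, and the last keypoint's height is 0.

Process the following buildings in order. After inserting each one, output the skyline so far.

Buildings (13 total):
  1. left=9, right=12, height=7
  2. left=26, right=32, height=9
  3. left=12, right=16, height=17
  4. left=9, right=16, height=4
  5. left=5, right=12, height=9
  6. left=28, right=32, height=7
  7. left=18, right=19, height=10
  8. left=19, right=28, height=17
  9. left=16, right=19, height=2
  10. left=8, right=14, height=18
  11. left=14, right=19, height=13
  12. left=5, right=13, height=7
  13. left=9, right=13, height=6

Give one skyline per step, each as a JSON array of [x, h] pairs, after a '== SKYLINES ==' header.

== SKYLINES ==
[[9,7],[12,0]]
[[9,7],[12,0],[26,9],[32,0]]
[[9,7],[12,17],[16,0],[26,9],[32,0]]
[[9,7],[12,17],[16,0],[26,9],[32,0]]
[[5,9],[12,17],[16,0],[26,9],[32,0]]
[[5,9],[12,17],[16,0],[26,9],[32,0]]
[[5,9],[12,17],[16,0],[18,10],[19,0],[26,9],[32,0]]
[[5,9],[12,17],[16,0],[18,10],[19,17],[28,9],[32,0]]
[[5,9],[12,17],[16,2],[18,10],[19,17],[28,9],[32,0]]
[[5,9],[8,18],[14,17],[16,2],[18,10],[19,17],[28,9],[32,0]]
[[5,9],[8,18],[14,17],[16,13],[19,17],[28,9],[32,0]]
[[5,9],[8,18],[14,17],[16,13],[19,17],[28,9],[32,0]]
[[5,9],[8,18],[14,17],[16,13],[19,17],[28,9],[32,0]]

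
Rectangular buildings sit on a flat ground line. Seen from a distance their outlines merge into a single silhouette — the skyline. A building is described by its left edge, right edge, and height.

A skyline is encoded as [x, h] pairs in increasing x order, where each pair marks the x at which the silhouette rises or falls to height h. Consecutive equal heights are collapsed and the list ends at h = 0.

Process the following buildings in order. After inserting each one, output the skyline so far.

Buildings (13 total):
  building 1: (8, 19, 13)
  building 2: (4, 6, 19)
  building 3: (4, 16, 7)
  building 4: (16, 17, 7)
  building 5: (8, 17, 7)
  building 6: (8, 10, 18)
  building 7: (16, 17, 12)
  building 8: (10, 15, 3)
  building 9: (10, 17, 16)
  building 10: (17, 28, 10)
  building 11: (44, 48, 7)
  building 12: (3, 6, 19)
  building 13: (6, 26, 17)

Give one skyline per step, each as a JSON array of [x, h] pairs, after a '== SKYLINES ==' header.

== SKYLINES ==
[[8,13],[19,0]]
[[4,19],[6,0],[8,13],[19,0]]
[[4,19],[6,7],[8,13],[19,0]]
[[4,19],[6,7],[8,13],[19,0]]
[[4,19],[6,7],[8,13],[19,0]]
[[4,19],[6,7],[8,18],[10,13],[19,0]]
[[4,19],[6,7],[8,18],[10,13],[19,0]]
[[4,19],[6,7],[8,18],[10,13],[19,0]]
[[4,19],[6,7],[8,18],[10,16],[17,13],[19,0]]
[[4,19],[6,7],[8,18],[10,16],[17,13],[19,10],[28,0]]
[[4,19],[6,7],[8,18],[10,16],[17,13],[19,10],[28,0],[44,7],[48,0]]
[[3,19],[6,7],[8,18],[10,16],[17,13],[19,10],[28,0],[44,7],[48,0]]
[[3,19],[6,17],[8,18],[10,17],[26,10],[28,0],[44,7],[48,0]]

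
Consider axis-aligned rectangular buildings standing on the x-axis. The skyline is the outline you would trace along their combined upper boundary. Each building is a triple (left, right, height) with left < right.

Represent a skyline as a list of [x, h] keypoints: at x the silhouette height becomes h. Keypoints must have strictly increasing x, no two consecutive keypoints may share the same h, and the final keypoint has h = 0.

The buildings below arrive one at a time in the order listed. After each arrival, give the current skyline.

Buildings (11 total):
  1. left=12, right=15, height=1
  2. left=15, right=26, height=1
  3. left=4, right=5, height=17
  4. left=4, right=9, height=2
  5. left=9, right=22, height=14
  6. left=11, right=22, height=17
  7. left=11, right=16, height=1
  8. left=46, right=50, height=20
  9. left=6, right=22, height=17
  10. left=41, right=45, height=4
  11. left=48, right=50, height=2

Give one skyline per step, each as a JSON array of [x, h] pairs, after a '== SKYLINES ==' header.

== SKYLINES ==
[[12,1],[15,0]]
[[12,1],[26,0]]
[[4,17],[5,0],[12,1],[26,0]]
[[4,17],[5,2],[9,0],[12,1],[26,0]]
[[4,17],[5,2],[9,14],[22,1],[26,0]]
[[4,17],[5,2],[9,14],[11,17],[22,1],[26,0]]
[[4,17],[5,2],[9,14],[11,17],[22,1],[26,0]]
[[4,17],[5,2],[9,14],[11,17],[22,1],[26,0],[46,20],[50,0]]
[[4,17],[5,2],[6,17],[22,1],[26,0],[46,20],[50,0]]
[[4,17],[5,2],[6,17],[22,1],[26,0],[41,4],[45,0],[46,20],[50,0]]
[[4,17],[5,2],[6,17],[22,1],[26,0],[41,4],[45,0],[46,20],[50,0]]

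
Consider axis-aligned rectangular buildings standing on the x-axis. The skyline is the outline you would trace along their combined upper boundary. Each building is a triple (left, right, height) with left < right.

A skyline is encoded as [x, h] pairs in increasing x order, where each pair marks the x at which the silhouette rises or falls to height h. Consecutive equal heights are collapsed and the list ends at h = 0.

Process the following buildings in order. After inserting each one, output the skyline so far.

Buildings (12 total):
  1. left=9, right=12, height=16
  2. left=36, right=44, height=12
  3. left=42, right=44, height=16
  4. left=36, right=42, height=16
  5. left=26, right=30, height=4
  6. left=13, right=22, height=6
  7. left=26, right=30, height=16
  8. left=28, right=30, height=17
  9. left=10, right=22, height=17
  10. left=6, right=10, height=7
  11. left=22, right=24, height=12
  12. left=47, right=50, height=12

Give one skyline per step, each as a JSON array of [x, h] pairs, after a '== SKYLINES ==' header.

== SKYLINES ==
[[9,16],[12,0]]
[[9,16],[12,0],[36,12],[44,0]]
[[9,16],[12,0],[36,12],[42,16],[44,0]]
[[9,16],[12,0],[36,16],[44,0]]
[[9,16],[12,0],[26,4],[30,0],[36,16],[44,0]]
[[9,16],[12,0],[13,6],[22,0],[26,4],[30,0],[36,16],[44,0]]
[[9,16],[12,0],[13,6],[22,0],[26,16],[30,0],[36,16],[44,0]]
[[9,16],[12,0],[13,6],[22,0],[26,16],[28,17],[30,0],[36,16],[44,0]]
[[9,16],[10,17],[22,0],[26,16],[28,17],[30,0],[36,16],[44,0]]
[[6,7],[9,16],[10,17],[22,0],[26,16],[28,17],[30,0],[36,16],[44,0]]
[[6,7],[9,16],[10,17],[22,12],[24,0],[26,16],[28,17],[30,0],[36,16],[44,0]]
[[6,7],[9,16],[10,17],[22,12],[24,0],[26,16],[28,17],[30,0],[36,16],[44,0],[47,12],[50,0]]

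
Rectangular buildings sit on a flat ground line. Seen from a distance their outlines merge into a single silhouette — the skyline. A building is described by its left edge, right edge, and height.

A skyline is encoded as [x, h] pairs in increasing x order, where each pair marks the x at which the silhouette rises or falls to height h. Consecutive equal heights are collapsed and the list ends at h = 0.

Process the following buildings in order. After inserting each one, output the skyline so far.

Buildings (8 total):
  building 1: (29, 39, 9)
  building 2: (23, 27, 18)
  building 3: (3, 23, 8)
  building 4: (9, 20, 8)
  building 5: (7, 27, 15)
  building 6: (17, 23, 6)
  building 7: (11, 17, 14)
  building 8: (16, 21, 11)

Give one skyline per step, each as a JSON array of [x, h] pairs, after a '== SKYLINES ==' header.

== SKYLINES ==
[[29,9],[39,0]]
[[23,18],[27,0],[29,9],[39,0]]
[[3,8],[23,18],[27,0],[29,9],[39,0]]
[[3,8],[23,18],[27,0],[29,9],[39,0]]
[[3,8],[7,15],[23,18],[27,0],[29,9],[39,0]]
[[3,8],[7,15],[23,18],[27,0],[29,9],[39,0]]
[[3,8],[7,15],[23,18],[27,0],[29,9],[39,0]]
[[3,8],[7,15],[23,18],[27,0],[29,9],[39,0]]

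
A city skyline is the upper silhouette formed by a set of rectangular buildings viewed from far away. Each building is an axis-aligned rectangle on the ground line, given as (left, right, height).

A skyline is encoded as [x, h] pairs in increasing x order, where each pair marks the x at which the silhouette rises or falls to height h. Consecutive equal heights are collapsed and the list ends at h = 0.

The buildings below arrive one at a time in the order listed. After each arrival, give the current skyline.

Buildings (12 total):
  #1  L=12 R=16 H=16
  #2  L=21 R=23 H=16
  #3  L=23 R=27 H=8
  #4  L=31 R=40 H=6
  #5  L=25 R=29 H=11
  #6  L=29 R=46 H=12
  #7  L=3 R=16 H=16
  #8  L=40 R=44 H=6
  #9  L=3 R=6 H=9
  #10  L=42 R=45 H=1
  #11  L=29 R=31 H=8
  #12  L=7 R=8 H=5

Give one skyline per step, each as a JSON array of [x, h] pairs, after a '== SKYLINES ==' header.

== SKYLINES ==
[[12,16],[16,0]]
[[12,16],[16,0],[21,16],[23,0]]
[[12,16],[16,0],[21,16],[23,8],[27,0]]
[[12,16],[16,0],[21,16],[23,8],[27,0],[31,6],[40,0]]
[[12,16],[16,0],[21,16],[23,8],[25,11],[29,0],[31,6],[40,0]]
[[12,16],[16,0],[21,16],[23,8],[25,11],[29,12],[46,0]]
[[3,16],[16,0],[21,16],[23,8],[25,11],[29,12],[46,0]]
[[3,16],[16,0],[21,16],[23,8],[25,11],[29,12],[46,0]]
[[3,16],[16,0],[21,16],[23,8],[25,11],[29,12],[46,0]]
[[3,16],[16,0],[21,16],[23,8],[25,11],[29,12],[46,0]]
[[3,16],[16,0],[21,16],[23,8],[25,11],[29,12],[46,0]]
[[3,16],[16,0],[21,16],[23,8],[25,11],[29,12],[46,0]]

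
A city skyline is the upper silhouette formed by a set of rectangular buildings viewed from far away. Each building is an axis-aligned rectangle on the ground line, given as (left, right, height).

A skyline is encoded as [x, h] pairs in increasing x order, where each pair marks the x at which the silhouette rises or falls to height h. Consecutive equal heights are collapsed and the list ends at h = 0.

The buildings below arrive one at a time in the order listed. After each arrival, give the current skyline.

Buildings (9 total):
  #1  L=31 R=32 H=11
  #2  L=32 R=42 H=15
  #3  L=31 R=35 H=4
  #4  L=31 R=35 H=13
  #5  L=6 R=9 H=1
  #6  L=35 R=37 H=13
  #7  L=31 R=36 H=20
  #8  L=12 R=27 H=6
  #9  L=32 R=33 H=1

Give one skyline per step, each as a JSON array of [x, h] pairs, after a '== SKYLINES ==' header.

== SKYLINES ==
[[31,11],[32,0]]
[[31,11],[32,15],[42,0]]
[[31,11],[32,15],[42,0]]
[[31,13],[32,15],[42,0]]
[[6,1],[9,0],[31,13],[32,15],[42,0]]
[[6,1],[9,0],[31,13],[32,15],[42,0]]
[[6,1],[9,0],[31,20],[36,15],[42,0]]
[[6,1],[9,0],[12,6],[27,0],[31,20],[36,15],[42,0]]
[[6,1],[9,0],[12,6],[27,0],[31,20],[36,15],[42,0]]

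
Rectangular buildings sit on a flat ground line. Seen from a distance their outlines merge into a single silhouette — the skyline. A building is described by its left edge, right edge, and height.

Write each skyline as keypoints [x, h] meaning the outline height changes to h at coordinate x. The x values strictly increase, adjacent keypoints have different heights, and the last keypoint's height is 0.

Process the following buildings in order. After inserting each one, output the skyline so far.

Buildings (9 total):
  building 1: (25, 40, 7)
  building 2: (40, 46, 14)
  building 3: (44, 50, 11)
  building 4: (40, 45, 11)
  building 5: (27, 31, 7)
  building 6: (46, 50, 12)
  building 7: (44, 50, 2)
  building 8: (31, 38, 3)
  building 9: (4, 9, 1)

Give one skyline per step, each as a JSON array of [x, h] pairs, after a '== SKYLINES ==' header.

== SKYLINES ==
[[25,7],[40,0]]
[[25,7],[40,14],[46,0]]
[[25,7],[40,14],[46,11],[50,0]]
[[25,7],[40,14],[46,11],[50,0]]
[[25,7],[40,14],[46,11],[50,0]]
[[25,7],[40,14],[46,12],[50,0]]
[[25,7],[40,14],[46,12],[50,0]]
[[25,7],[40,14],[46,12],[50,0]]
[[4,1],[9,0],[25,7],[40,14],[46,12],[50,0]]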